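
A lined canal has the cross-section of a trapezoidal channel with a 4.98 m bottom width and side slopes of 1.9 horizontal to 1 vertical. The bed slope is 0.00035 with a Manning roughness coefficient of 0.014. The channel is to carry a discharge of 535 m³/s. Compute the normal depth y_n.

Manning's equation rearranged: A R^(2/3) = nQ / (1·√S) = 0.014 × 535 / (√0.00035) = 400.4.
At y = 9.61 m: A R^(2/3) = 638 — too large.
At y = 7.89 m: A R^(2/3) = 400.7 — matches.

y_n = 7.89 m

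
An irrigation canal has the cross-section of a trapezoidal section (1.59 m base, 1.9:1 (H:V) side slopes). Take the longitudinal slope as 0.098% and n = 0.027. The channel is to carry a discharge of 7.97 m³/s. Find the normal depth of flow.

y_n = 1.61 m

Manning's equation rearranged: A R^(2/3) = nQ / (1·√S) = 0.027 × 7.97 / (√0.00098) = 6.874.
At y = 1.88 m: A R^(2/3) = 9.732 — over.
At y = 1.61 m: A R^(2/3) = 6.874 — ≈ 6.874.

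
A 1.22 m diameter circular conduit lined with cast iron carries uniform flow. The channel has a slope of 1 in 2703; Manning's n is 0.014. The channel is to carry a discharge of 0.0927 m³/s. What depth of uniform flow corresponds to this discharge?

y_n = 0.294 m

Manning's equation rearranged: A R^(2/3) = nQ / (1·√S) = 0.014 × 0.0927 / (√0.00037) = 0.06747.
Trying y = 0.321 m: A R^(2/3) = 0.08027 — too large.
Trying y = 0.215 m: A R^(2/3) = 0.03585 — too small.
Trying y = 0.294 m: A R^(2/3) = 0.06745 — close enough.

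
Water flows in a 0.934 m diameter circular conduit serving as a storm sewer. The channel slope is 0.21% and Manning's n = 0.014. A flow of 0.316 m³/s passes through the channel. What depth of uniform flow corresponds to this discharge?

y_n = 0.394 m

Manning's equation rearranged: A R^(2/3) = nQ / (1·√S) = 0.014 × 0.316 / (√0.0021) = 0.09654.
Try y = 0.276 m: A R^(2/3) = 0.04941 — too small.
Try y = 0.394 m: A R^(2/3) = 0.09642 — matches.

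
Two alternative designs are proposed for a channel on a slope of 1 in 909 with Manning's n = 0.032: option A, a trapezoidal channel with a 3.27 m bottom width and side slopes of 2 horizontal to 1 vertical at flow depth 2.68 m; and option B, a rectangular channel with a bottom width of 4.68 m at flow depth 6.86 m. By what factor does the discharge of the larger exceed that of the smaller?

1.52

Channel A: With bottom width b = 3.27 m and side slope z = 2: A = (b + zy)y = (3.27 + 2×2.68)×2.68 = 23.13 m²; P = b + 2y√(1+z²) = 3.27 + 2×2.68×2.236 = 15.26 m. Hydraulic radius R = A/P = 23.13/15.26 = 1.516 m. Q_A = (1/0.032)·23.13·1.516^(2/3)·√0.0011 = 31.64 m³/s.
Channel B: Flow area A = b·y = 4.68 × 6.86 = 32.1 m². Wetted perimeter P = b + 2y = 4.68 + 2×6.86 = 18.4 m. Hydraulic radius R = A/P = 32.1/18.4 = 1.745 m. Q_B = (1/0.032)·32.1·1.745^(2/3)·√0.0011 = 48.23 m³/s.
The larger discharge is 48.23 m³/s and the smaller is 31.64 m³/s; the ratio is 1.52.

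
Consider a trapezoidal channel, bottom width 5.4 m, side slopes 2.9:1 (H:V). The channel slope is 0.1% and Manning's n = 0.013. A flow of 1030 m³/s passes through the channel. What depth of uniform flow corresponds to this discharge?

y_n = 6.94 m

Manning's equation rearranged: A R^(2/3) = nQ / (1·√S) = 0.013 × 1030 / (√0.001) = 423.4.
At y = 5.27 m: A R^(2/3) = 221.1 — low.
At y = 7.81 m: A R^(2/3) = 562 — high.
At y = 6.94 m: A R^(2/3) = 423.2 — ≈ 423.4.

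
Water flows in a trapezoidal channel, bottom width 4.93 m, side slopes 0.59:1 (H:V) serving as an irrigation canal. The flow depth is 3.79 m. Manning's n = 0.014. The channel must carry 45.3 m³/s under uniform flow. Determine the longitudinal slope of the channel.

S = 0.00022

With bottom width b = 4.93 m and side slope z = 0.59: A = (b + zy)y = (4.93 + 0.59×3.79)×3.79 = 27.16 m²; P = b + 2y√(1+z²) = 4.93 + 2×3.79×1.161 = 13.73 m.
Hydraulic radius R = A/P = 27.16/13.73 = 1.978 m.
From Manning's equation, S = [nQ / (1 A R^(2/3))]² = [0.014 × 45.3 / (1 × 27.16 × 1.978^(2/3))]² = 0.00022.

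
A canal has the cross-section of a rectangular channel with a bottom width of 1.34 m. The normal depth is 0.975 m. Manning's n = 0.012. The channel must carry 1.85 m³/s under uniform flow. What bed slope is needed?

S = 0.000989

Flow area A = b·y = 1.34 × 0.975 = 1.306 m². Wetted perimeter P = b + 2y = 1.34 + 2×0.975 = 3.29 m.
Hydraulic radius R = A/P = 1.306/3.29 = 0.3971 m.
From Manning's equation, S = [nQ / (1 A R^(2/3))]² = [0.012 × 1.85 / (1 × 1.306 × 0.3971^(2/3))]² = 0.000989.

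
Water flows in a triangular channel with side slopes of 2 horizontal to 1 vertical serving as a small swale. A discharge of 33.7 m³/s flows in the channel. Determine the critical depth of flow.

y_c = 2.25 m

At critical depth, Q² T / (g A³) = 1, i.e. A³/T = Q²/g = 33.7²/9.81 = 115.8.
At y = 2.53 m: A³/T = 207.3 — high.
At y = 1.81 m: A³/T = 38.85 — low.
At y = 2.25 m: A³/T = 115.3 — close enough.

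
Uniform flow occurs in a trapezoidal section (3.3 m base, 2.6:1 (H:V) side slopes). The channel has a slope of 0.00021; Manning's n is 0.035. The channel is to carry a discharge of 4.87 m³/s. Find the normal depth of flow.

y_n = 1.6 m

Manning's equation rearranged: A R^(2/3) = nQ / (1·√S) = 0.035 × 4.87 / (√0.00021) = 11.76.
Try y = 1.95 m: A R^(2/3) = 17.94 — over.
Try y = 1.35 m: A R^(2/3) = 8.247 — short.
Try y = 1.6 m: A R^(2/3) = 11.75 — matches.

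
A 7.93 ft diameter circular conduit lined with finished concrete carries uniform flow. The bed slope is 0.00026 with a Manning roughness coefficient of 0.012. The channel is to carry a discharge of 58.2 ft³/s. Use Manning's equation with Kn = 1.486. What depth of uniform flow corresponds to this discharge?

Manning's equation rearranged: A R^(2/3) = nQ / (1.486·√S) = 0.012 × 58.2 / (1.486 × √0.00026) = 29.15.
At y = 2.77 ft: A R^(2/3) = 20.42 — low.
At y = 3.87 ft: A R^(2/3) = 37.39 — high.
At y = 3.36 ft: A R^(2/3) = 29.16 — matches.

y_n = 3.36 ft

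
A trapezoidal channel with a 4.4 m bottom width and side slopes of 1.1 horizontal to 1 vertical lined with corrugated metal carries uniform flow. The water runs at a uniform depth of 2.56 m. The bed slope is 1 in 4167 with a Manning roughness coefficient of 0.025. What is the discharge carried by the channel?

With bottom width b = 4.4 m and side slope z = 1.1: A = (b + zy)y = (4.4 + 1.1×2.56)×2.56 = 18.47 m²; P = b + 2y√(1+z²) = 4.4 + 2×2.56×1.487 = 12.01 m.
Hydraulic radius R = A/P = 18.47/12.01 = 1.538 m.
Manning's equation: Q = (1/n) A R^(2/3) S^(1/2) = (1/0.025) × 18.47 × 1.538^(2/3) × 0.00024^(1/2) = 15.3 m³/s.

Q = 15.3 m³/s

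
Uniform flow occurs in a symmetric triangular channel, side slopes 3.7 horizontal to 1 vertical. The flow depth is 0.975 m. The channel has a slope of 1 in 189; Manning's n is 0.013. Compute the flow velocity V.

For a triangular section with side slope z = 3.7: A = zy² = 3.7×0.975² = 3.517 m²; P = 2y√(1+z²) = 2×0.975×3.833 = 7.474 m.
Hydraulic radius R = A/P = 3.517/7.474 = 0.4706 m.
From Manning's equation, V = (1/n) R^(2/3) S^(1/2) = (1/0.013) × 0.4706^(2/3) × 0.005291^(1/2) = 3.39 m/s.

V = 3.39 m/s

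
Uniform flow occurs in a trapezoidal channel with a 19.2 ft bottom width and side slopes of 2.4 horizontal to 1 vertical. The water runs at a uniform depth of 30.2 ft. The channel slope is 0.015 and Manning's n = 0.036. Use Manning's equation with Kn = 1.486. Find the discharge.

With bottom width b = 19.2 ft and side slope z = 2.4: A = (b + zy)y = (19.2 + 2.4×30.2)×30.2 = 2769 ft²; P = b + 2y√(1+z²) = 19.2 + 2×30.2×2.6 = 176.2 ft.
Hydraulic radius R = A/P = 2769/176.2 = 15.71 ft.
Manning's equation: Q = (1.486/n) A R^(2/3) S^(1/2) = (1.486/0.036) × 2769 × 15.71^(2/3) × 0.015^(1/2) = 87800 ft³/s.

Q = 87800 ft³/s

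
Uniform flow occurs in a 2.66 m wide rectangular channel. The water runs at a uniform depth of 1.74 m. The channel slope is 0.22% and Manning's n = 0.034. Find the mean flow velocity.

V = 1.14 m/s

Flow area A = b·y = 2.66 × 1.74 = 4.628 m². Wetted perimeter P = b + 2y = 2.66 + 2×1.74 = 6.14 m.
Hydraulic radius R = A/P = 4.628/6.14 = 0.7538 m.
From Manning's equation, V = (1/n) R^(2/3) S^(1/2) = (1/0.034) × 0.7538^(2/3) × 0.0022^(1/2) = 1.14 m/s.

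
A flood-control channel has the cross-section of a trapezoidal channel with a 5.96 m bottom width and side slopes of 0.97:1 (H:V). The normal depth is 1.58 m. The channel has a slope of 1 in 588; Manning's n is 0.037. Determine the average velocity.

V = 1.22 m/s

With bottom width b = 5.96 m and side slope z = 0.97: A = (b + zy)y = (5.96 + 0.97×1.58)×1.58 = 11.84 m²; P = b + 2y√(1+z²) = 5.96 + 2×1.58×1.393 = 10.36 m.
Hydraulic radius R = A/P = 11.84/10.36 = 1.142 m.
From Manning's equation, V = (1/n) R^(2/3) S^(1/2) = (1/0.037) × 1.142^(2/3) × 0.001701^(1/2) = 1.22 m/s.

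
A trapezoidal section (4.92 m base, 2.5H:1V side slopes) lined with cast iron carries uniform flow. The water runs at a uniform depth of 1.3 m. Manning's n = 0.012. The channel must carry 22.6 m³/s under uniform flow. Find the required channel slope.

With bottom width b = 4.92 m and side slope z = 2.5: A = (b + zy)y = (4.92 + 2.5×1.3)×1.3 = 10.62 m²; P = b + 2y√(1+z²) = 4.92 + 2×1.3×2.693 = 11.92 m.
Hydraulic radius R = A/P = 10.62/11.92 = 0.891 m.
From Manning's equation, S = [nQ / (1 A R^(2/3))]² = [0.012 × 22.6 / (1 × 10.62 × 0.891^(2/3))]² = 0.00076.

S = 0.00076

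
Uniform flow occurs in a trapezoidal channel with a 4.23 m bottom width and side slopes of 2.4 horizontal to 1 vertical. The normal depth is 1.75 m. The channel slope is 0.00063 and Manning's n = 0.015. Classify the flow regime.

With bottom width b = 4.23 m and side slope z = 2.4: A = (b + zy)y = (4.23 + 2.4×1.75)×1.75 = 14.75 m²; P = b + 2y√(1+z²) = 4.23 + 2×1.75×2.6 = 13.33 m.
Hydraulic radius R = A/P = 14.75/13.33 = 1.107 m.
V = (1/n) R^(2/3) √S = (1/0.015) × 1.107^(2/3) × √0.00063 = 1.79 m/s. Hydraulic depth D_h = A/T = 14.75/12.63 = 1.168 m.
Froude number Fr = V/√(g·D_h) = 1.79/√(9.81×1.168) = 0.529, which is less than 1, so the flow is subcritical.

subcritical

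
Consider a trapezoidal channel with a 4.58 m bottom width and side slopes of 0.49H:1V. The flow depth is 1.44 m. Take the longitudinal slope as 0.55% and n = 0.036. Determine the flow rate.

Q = 15.4 m³/s

With bottom width b = 4.58 m and side slope z = 0.49: A = (b + zy)y = (4.58 + 0.49×1.44)×1.44 = 7.611 m²; P = b + 2y√(1+z²) = 4.58 + 2×1.44×1.114 = 7.787 m.
Hydraulic radius R = A/P = 7.611/7.787 = 0.9774 m.
Manning's equation: Q = (1/n) A R^(2/3) S^(1/2) = (1/0.036) × 7.611 × 0.9774^(2/3) × 0.0055^(1/2) = 15.4 m³/s.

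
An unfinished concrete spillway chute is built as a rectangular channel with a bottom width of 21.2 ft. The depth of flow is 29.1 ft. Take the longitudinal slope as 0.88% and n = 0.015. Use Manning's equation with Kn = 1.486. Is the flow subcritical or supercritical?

supercritical

Flow area A = b·y = 21.2 × 29.1 = 616.9 ft². Wetted perimeter P = b + 2y = 21.2 + 2×29.1 = 79.4 ft.
Hydraulic radius R = A/P = 616.9/79.4 = 7.77 ft.
V = (1.486/n) R^(2/3) √S = (1.486/0.015) × 7.77^(2/3) × √0.0088 = 36.46 ft/s. Hydraulic depth D_h = A/T = 616.9/21.2 = 29.1 ft.
Froude number Fr = V/√(g·D_h) = 36.46/√(32.2×29.1) = 1.19, which is greater than 1, so the flow is supercritical.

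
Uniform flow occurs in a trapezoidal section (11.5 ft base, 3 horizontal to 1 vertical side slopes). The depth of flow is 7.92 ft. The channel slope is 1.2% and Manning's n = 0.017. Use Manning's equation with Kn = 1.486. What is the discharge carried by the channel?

Q = 7330 ft³/s

With bottom width b = 11.5 ft and side slope z = 3: A = (b + zy)y = (11.5 + 3×7.92)×7.92 = 279.3 ft²; P = b + 2y√(1+z²) = 11.5 + 2×7.92×3.162 = 61.59 ft.
Hydraulic radius R = A/P = 279.3/61.59 = 4.534 ft.
Manning's equation: Q = (1.486/n) A R^(2/3) S^(1/2) = (1.486/0.017) × 279.3 × 4.534^(2/3) × 0.012^(1/2) = 7330 ft³/s.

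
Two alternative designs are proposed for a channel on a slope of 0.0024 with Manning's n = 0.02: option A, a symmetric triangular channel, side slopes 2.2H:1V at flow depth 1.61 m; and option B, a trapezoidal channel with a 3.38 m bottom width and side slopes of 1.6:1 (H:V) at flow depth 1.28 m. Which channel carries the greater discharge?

channel B

Channel A: For a triangular section with side slope z = 2.2: A = zy² = 2.2×1.61² = 5.703 m²; P = 2y√(1+z²) = 2×1.61×2.417 = 7.781 m. Hydraulic radius R = A/P = 5.703/7.781 = 0.7328 m. Q_A = (1/0.02)·5.703·0.7328^(2/3)·√0.0024 = 11.35 m³/s.
Channel B: With bottom width b = 3.38 m and side slope z = 1.6: A = (b + zy)y = (3.38 + 1.6×1.28)×1.28 = 6.948 m²; P = b + 2y√(1+z²) = 3.38 + 2×1.28×1.887 = 8.21 m. Hydraulic radius R = A/P = 6.948/8.21 = 0.8462 m. Q_B = (1/0.02)·6.948·0.8462^(2/3)·√0.0024 = 15.23 m³/s.
Q_A = 11.35 m³/s vs Q_B = 15.23 m³/s, so channel B carries more.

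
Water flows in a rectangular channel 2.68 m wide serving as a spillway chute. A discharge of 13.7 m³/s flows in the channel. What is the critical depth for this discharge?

For a rectangular channel, critical depth y_c = (q²/g)^(1/3) where q = Q/b = 13.7/2.68 = 5.112 m²/s.
So y_c = (5.112²/9.81)^(1/3) = 1.39 m.

y_c = 1.39 m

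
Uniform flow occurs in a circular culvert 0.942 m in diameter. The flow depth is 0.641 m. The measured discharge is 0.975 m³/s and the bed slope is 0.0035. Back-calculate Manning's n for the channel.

For a circular section of diameter D = 0.942 m at depth y = 0.641 m, the central angle is θ = 2 arccos(1 − 2y/D) = 3.88 rad. Then A = (D²/8)(θ − sin θ) = 0.5051 m² and P = Dθ/2 = 1.828 m.
Hydraulic radius R = A/P = 0.5051/1.828 = 0.2764 m.
Rearranging Manning's equation: n = (1/Q) A R^(2/3) S^(1/2) = (1/0.975) × 0.5051 × 0.2764^(2/3) × √0.0035 = 0.013.

n = 0.013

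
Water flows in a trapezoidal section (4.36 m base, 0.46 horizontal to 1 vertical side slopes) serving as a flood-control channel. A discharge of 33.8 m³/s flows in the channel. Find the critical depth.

y_c = 1.72 m

At critical depth, Q² T / (g A³) = 1, i.e. A³/T = Q²/g = 33.8²/9.81 = 116.5.
Trying y = 2.11 m: A³/T = 225.8 — over.
Trying y = 1.24 m: A³/T = 41.54 — short.
Trying y = 1.72 m: A³/T = 117 — matches.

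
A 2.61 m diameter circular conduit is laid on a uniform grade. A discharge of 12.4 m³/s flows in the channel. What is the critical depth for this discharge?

At critical depth, Q² T / (g A³) = 1, i.e. A³/T = Q²/g = 12.4²/9.81 = 15.67.
Trying y = 1.27 m: A³/T = 6.611 — low.
Trying y = 1.77 m: A³/T = 23.63 — high.
Trying y = 1.59 m: A³/T = 15.61 — ≈ 15.67.

y_c = 1.59 m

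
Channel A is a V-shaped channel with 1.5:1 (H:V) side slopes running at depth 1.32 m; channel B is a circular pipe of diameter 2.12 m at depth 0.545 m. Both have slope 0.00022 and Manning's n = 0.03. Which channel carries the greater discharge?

channel A

Channel A: For a triangular section with side slope z = 1.5: A = zy² = 1.5×1.32² = 2.614 m²; P = 2y√(1+z²) = 2×1.32×1.803 = 4.759 m. Hydraulic radius R = A/P = 2.614/4.759 = 0.5492 m. Q_A = (1/0.03)·2.614·0.5492^(2/3)·√0.00022 = 0.8665 m³/s.
Channel B: For a circular section of diameter D = 2.12 m at depth y = 0.545 m, the central angle is θ = 2 arccos(1 − 2y/D) = 2.127 rad. Then A = (D²/8)(θ − sin θ) = 0.7178 m² and P = Dθ/2 = 2.255 m. Hydraulic radius R = A/P = 0.7178/2.255 = 0.3184 m. Q_B = (1/0.03)·0.7178·0.3184^(2/3)·√0.00022 = 0.1655 m³/s.
Q_A = 0.8665 m³/s vs Q_B = 0.1655 m³/s, so channel A carries more.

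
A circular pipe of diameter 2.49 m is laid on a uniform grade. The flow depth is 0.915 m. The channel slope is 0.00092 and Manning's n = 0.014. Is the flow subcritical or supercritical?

subcritical

For a circular section of diameter D = 2.49 m at depth y = 0.915 m, the central angle is θ = 2 arccos(1 − 2y/D) = 2.605 rad. Then A = (D²/8)(θ − sin θ) = 1.623 m² and P = Dθ/2 = 3.243 m.
Hydraulic radius R = A/P = 1.623/3.243 = 0.5004 m.
V = (1/n) R^(2/3) √S = (1/0.014) × 0.5004^(2/3) × √0.00092 = 1.365 m/s. Hydraulic depth D_h = A/T = 1.623/2.401 = 0.6759 m.
Froude number Fr = V/√(g·D_h) = 1.365/√(9.81×0.6759) = 0.53, which is less than 1, so the flow is subcritical.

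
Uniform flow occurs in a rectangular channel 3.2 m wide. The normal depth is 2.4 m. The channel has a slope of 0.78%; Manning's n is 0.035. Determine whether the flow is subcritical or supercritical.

Flow area A = b·y = 3.2 × 2.4 = 7.68 m². Wetted perimeter P = b + 2y = 3.2 + 2×2.4 = 8 m.
Hydraulic radius R = A/P = 7.68/8 = 0.96 m.
V = (1/n) R^(2/3) √S = (1/0.035) × 0.96^(2/3) × √0.0078 = 2.456 m/s. Hydraulic depth D_h = A/T = 7.68/3.2 = 2.4 m.
Froude number Fr = V/√(g·D_h) = 2.456/√(9.81×2.4) = 0.506, which is less than 1, so the flow is subcritical.

subcritical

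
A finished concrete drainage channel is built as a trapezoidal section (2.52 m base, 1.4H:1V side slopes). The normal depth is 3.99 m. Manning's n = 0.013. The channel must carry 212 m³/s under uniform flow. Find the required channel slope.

S = 0.0029

With bottom width b = 2.52 m and side slope z = 1.4: A = (b + zy)y = (2.52 + 1.4×3.99)×3.99 = 32.34 m²; P = b + 2y√(1+z²) = 2.52 + 2×3.99×1.72 = 16.25 m.
Hydraulic radius R = A/P = 32.34/16.25 = 1.99 m.
From Manning's equation, S = [nQ / (1 A R^(2/3))]² = [0.013 × 212 / (1 × 32.34 × 1.99^(2/3))]² = 0.0029.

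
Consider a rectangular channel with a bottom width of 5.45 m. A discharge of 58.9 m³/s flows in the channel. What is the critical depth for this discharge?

y_c = 2.28 m

For a rectangular channel, critical depth y_c = (q²/g)^(1/3) where q = Q/b = 58.9/5.45 = 10.81 m²/s.
So y_c = (10.81²/9.81)^(1/3) = 2.28 m.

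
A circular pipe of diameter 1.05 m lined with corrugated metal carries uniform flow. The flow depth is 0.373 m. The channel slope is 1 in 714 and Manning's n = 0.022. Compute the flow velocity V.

V = 0.592 m/s

For a circular section of diameter D = 1.05 m at depth y = 0.373 m, the central angle is θ = 2 arccos(1 − 2y/D) = 2.554 rad. Then A = (D²/8)(θ − sin θ) = 0.2756 m² and P = Dθ/2 = 1.341 m.
Hydraulic radius R = A/P = 0.2756/1.341 = 0.2055 m.
From Manning's equation, V = (1/n) R^(2/3) S^(1/2) = (1/0.022) × 0.2055^(2/3) × 0.001401^(1/2) = 0.592 m/s.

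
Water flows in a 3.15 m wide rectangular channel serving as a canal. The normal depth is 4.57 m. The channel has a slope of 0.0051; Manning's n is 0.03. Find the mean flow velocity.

Flow area A = b·y = 3.15 × 4.57 = 14.4 m². Wetted perimeter P = b + 2y = 3.15 + 2×4.57 = 12.29 m.
Hydraulic radius R = A/P = 14.4/12.29 = 1.171 m.
From Manning's equation, V = (1/n) R^(2/3) S^(1/2) = (1/0.03) × 1.171^(2/3) × 0.0051^(1/2) = 2.65 m/s.

V = 2.65 m/s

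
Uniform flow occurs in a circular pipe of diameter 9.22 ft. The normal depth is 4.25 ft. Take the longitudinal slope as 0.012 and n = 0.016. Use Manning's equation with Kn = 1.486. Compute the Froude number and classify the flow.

supercritical

For a circular section of diameter D = 9.22 ft at depth y = 4.25 ft, the central angle is θ = 2 arccos(1 − 2y/D) = 2.985 rad. Then A = (D²/8)(θ − sin θ) = 30.07 ft² and P = Dθ/2 = 13.76 ft.
Hydraulic radius R = A/P = 30.07/13.76 = 2.185 ft.
V = (1.486/n) R^(2/3) √S = (1.486/0.016) × 2.185^(2/3) × √0.012 = 17.13 ft/s. Hydraulic depth D_h = A/T = 30.07/9.192 = 3.271 ft.
Froude number Fr = V/√(g·D_h) = 17.13/√(32.2×3.271) = 1.67, which is greater than 1, so the flow is supercritical.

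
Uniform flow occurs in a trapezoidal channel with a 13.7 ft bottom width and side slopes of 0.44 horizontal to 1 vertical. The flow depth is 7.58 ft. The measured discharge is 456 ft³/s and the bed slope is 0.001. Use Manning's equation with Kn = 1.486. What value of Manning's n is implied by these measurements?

n = 0.035

With bottom width b = 13.7 ft and side slope z = 0.44: A = (b + zy)y = (13.7 + 0.44×7.58)×7.58 = 129.1 ft²; P = b + 2y√(1+z²) = 13.7 + 2×7.58×1.093 = 30.26 ft.
Hydraulic radius R = A/P = 129.1/30.26 = 4.267 ft.
Rearranging Manning's equation: n = (1.486/Q) A R^(2/3) S^(1/2) = (1.486/456) × 129.1 × 4.267^(2/3) × √0.001 = 0.035.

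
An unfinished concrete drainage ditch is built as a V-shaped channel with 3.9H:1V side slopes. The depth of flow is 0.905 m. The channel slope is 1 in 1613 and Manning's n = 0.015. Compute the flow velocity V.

For a triangular section with side slope z = 3.9: A = zy² = 3.9×0.905² = 3.194 m²; P = 2y√(1+z²) = 2×0.905×4.026 = 7.287 m.
Hydraulic radius R = A/P = 3.194/7.287 = 0.4383 m.
From Manning's equation, V = (1/n) R^(2/3) S^(1/2) = (1/0.015) × 0.4383^(2/3) × 0.00062^(1/2) = 0.958 m/s.

V = 0.958 m/s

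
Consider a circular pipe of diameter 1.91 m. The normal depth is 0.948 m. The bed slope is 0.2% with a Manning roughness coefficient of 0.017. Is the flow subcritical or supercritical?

subcritical

For a circular section of diameter D = 1.91 m at depth y = 0.948 m, the central angle is θ = 2 arccos(1 − 2y/D) = 3.127 rad. Then A = (D²/8)(θ − sin θ) = 1.419 m² and P = Dθ/2 = 2.986 m.
Hydraulic radius R = A/P = 1.419/2.986 = 0.4753 m.
V = (1/n) R^(2/3) √S = (1/0.017) × 0.4753^(2/3) × √0.002 = 1.602 m/s. Hydraulic depth D_h = A/T = 1.419/1.91 = 0.7431 m.
Froude number Fr = V/√(g·D_h) = 1.602/√(9.81×0.7431) = 0.593, which is less than 1, so the flow is subcritical.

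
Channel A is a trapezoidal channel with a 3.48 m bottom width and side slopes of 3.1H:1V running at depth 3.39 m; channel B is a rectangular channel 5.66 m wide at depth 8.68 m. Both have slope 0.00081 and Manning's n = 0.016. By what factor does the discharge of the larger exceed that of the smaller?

1.14

Channel A: With bottom width b = 3.48 m and side slope z = 3.1: A = (b + zy)y = (3.48 + 3.1×3.39)×3.39 = 47.42 m²; P = b + 2y√(1+z²) = 3.48 + 2×3.39×3.257 = 25.56 m. Hydraulic radius R = A/P = 47.42/25.56 = 1.855 m. Q_A = (1/0.016)·47.42·1.855^(2/3)·√0.00081 = 127.4 m³/s.
Channel B: Flow area A = b·y = 5.66 × 8.68 = 49.13 m². Wetted perimeter P = b + 2y = 5.66 + 2×8.68 = 23.02 m. Hydraulic radius R = A/P = 49.13/23.02 = 2.134 m. Q_B = (1/0.016)·49.13·2.134^(2/3)·√0.00081 = 144.9 m³/s.
The larger discharge is 144.9 m³/s and the smaller is 127.4 m³/s; the ratio is 1.14.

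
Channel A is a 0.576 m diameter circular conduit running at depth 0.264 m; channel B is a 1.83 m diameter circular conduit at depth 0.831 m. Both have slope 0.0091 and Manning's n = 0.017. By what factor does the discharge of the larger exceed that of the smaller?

21.5

Channel A: For a circular section of diameter D = 0.576 m at depth y = 0.264 m, the central angle is θ = 2 arccos(1 − 2y/D) = 2.975 rad. Then A = (D²/8)(θ − sin θ) = 0.1165 m² and P = Dθ/2 = 0.8567 m. Hydraulic radius R = A/P = 0.1165/0.8567 = 0.136 m. Q_A = (1/0.017)·0.1165·0.136^(2/3)·√0.0091 = 0.1728 m³/s.
Channel B: For a circular section of diameter D = 1.83 m at depth y = 0.831 m, the central angle is θ = 2 arccos(1 − 2y/D) = 2.958 rad. Then A = (D²/8)(θ − sin θ) = 1.162 m² and P = Dθ/2 = 2.706 m. Hydraulic radius R = A/P = 1.162/2.706 = 0.4292 m. Q_B = (1/0.017)·1.162·0.4292^(2/3)·√0.0091 = 3.709 m³/s.
The larger discharge is 3.709 m³/s and the smaller is 0.1728 m³/s; the ratio is 21.5.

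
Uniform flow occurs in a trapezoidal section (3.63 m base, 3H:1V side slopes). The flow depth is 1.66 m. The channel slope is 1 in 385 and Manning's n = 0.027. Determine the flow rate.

Q = 27.2 m³/s

With bottom width b = 3.63 m and side slope z = 3: A = (b + zy)y = (3.63 + 3×1.66)×1.66 = 14.29 m²; P = b + 2y√(1+z²) = 3.63 + 2×1.66×3.162 = 14.13 m.
Hydraulic radius R = A/P = 14.29/14.13 = 1.012 m.
Manning's equation: Q = (1/n) A R^(2/3) S^(1/2) = (1/0.027) × 14.29 × 1.012^(2/3) × 0.002597^(1/2) = 27.2 m³/s.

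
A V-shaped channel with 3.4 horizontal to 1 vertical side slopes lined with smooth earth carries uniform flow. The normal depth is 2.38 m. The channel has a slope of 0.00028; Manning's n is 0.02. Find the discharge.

For a triangular section with side slope z = 3.4: A = zy² = 3.4×2.38² = 19.26 m²; P = 2y√(1+z²) = 2×2.38×3.544 = 16.87 m.
Hydraulic radius R = A/P = 19.26/16.87 = 1.142 m.
Manning's equation: Q = (1/n) A R^(2/3) S^(1/2) = (1/0.02) × 19.26 × 1.142^(2/3) × 0.00028^(1/2) = 17.6 m³/s.

Q = 17.6 m³/s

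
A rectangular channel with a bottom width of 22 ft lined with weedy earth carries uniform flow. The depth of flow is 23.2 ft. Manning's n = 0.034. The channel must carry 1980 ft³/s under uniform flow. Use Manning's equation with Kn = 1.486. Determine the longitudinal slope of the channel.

S = 0.00054

Flow area A = b·y = 22 × 23.2 = 510.4 ft². Wetted perimeter P = b + 2y = 22 + 2×23.2 = 68.4 ft.
Hydraulic radius R = A/P = 510.4/68.4 = 7.462 ft.
From Manning's equation, S = [nQ / (1.486 A R^(2/3))]² = [0.034 × 1980 / (1.486 × 510.4 × 7.462^(2/3))]² = 0.00054.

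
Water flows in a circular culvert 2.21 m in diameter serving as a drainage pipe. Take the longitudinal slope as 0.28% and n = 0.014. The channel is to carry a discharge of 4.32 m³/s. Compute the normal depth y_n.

Manning's equation rearranged: A R^(2/3) = nQ / (1·√S) = 0.014 × 4.32 / (√0.0028) = 1.143.
Trying y = 1.23 m: A R^(2/3) = 1.542 — too large.
Trying y = 0.717 m: A R^(2/3) = 0.588 — too small.
Trying y = 1.03 m: A R^(2/3) = 1.144 — close enough.

y_n = 1.03 m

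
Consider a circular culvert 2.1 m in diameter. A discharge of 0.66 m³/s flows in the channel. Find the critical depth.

At critical depth, Q² T / (g A³) = 1, i.e. A³/T = Q²/g = 0.66²/9.81 = 0.0444.
At y = 0.469 m: A³/T = 0.1099 — high.
At y = 0.272 m: A³/T = 0.01293 — low.
At y = 0.372 m: A³/T = 0.04435 — ≈ 0.0444.

y_c = 0.372 m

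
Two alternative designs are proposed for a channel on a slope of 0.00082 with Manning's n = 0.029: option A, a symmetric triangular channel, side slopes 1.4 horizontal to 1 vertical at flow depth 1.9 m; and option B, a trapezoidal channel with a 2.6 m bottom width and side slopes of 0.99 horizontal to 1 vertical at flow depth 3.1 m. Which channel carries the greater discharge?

Channel A: For a triangular section with side slope z = 1.4: A = zy² = 1.4×1.9² = 5.054 m²; P = 2y√(1+z²) = 2×1.9×1.72 = 6.538 m. Hydraulic radius R = A/P = 5.054/6.538 = 0.773 m. Q_A = (1/0.029)·5.054·0.773^(2/3)·√0.00082 = 4.204 m³/s.
Channel B: With bottom width b = 2.6 m and side slope z = 0.99: A = (b + zy)y = (2.6 + 0.99×3.1)×3.1 = 17.57 m²; P = b + 2y√(1+z²) = 2.6 + 2×3.1×1.407 = 11.32 m. Hydraulic radius R = A/P = 17.57/11.32 = 1.552 m. Q_B = (1/0.029)·17.57·1.552^(2/3)·√0.00082 = 23.26 m³/s.
Q_A = 4.204 m³/s vs Q_B = 23.26 m³/s, so channel B carries more.

channel B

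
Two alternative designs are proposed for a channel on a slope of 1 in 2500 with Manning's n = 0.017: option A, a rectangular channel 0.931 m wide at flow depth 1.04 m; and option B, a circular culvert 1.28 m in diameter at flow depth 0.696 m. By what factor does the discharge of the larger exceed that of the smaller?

Channel A: Flow area A = b·y = 0.931 × 1.04 = 0.9682 m². Wetted perimeter P = b + 2y = 0.931 + 2×1.04 = 3.011 m. Hydraulic radius R = A/P = 0.9682/3.011 = 0.3216 m. Q_A = (1/0.017)·0.9682·0.3216^(2/3)·√0.0004 = 0.5347 m³/s.
Channel B: For a circular section of diameter D = 1.28 m at depth y = 0.696 m, the central angle is θ = 2 arccos(1 − 2y/D) = 3.317 rad. Then A = (D²/8)(θ − sin θ) = 0.715 m² and P = Dθ/2 = 2.123 m. Hydraulic radius R = A/P = 0.715/2.123 = 0.3368 m. Q_B = (1/0.017)·0.715·0.3368^(2/3)·√0.0004 = 0.4072 m³/s.
The larger discharge is 0.5347 m³/s and the smaller is 0.4072 m³/s; the ratio is 1.31.

1.31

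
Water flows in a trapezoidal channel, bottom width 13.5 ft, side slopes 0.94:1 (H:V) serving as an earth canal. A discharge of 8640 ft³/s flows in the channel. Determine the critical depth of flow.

y_c = 16.2 ft

At critical depth, Q² T / (g A³) = 1, i.e. A³/T = Q²/g = 8640²/32.2 = 2318000.
Try y = 12.5 ft: A³/T = 849800 — too small.
Try y = 18.6 ft: A³/T = 3949000 — too large.
Try y = 16.2 ft: A³/T = 2293000 — close enough.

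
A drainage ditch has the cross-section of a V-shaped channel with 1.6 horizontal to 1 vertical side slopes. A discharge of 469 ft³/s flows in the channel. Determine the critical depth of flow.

At critical depth, Q² T / (g A³) = 1, i.e. A³/T = Q²/g = 469²/32.2 = 6831.
Trying y = 6.94 ft: A³/T = 20610 — too large.
Trying y = 4.77 ft: A³/T = 3161 — too small.
Trying y = 5.56 ft: A³/T = 6801 — ≈ 6831.

y_c = 5.56 ft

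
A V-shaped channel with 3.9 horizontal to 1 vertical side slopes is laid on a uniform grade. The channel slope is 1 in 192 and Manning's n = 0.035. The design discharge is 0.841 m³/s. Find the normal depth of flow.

Manning's equation rearranged: A R^(2/3) = nQ / (1·√S) = 0.035 × 0.841 / (√0.005208) = 0.4079.
At y = 0.351 m: A R^(2/3) = 0.1475 — too small.
At y = 0.569 m: A R^(2/3) = 0.5347 — too large.
At y = 0.514 m: A R^(2/3) = 0.4078 — ≈ 0.4079.

y_n = 0.514 m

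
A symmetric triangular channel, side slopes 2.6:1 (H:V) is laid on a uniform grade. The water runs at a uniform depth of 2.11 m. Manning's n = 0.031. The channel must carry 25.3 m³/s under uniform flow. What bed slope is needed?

For a triangular section with side slope z = 2.6: A = zy² = 2.6×2.11² = 11.58 m²; P = 2y√(1+z²) = 2×2.11×2.786 = 11.76 m.
Hydraulic radius R = A/P = 11.58/11.76 = 0.9847 m.
From Manning's equation, S = [nQ / (1 A R^(2/3))]² = [0.031 × 25.3 / (1 × 11.58 × 0.9847^(2/3))]² = 0.00469.

S = 0.00469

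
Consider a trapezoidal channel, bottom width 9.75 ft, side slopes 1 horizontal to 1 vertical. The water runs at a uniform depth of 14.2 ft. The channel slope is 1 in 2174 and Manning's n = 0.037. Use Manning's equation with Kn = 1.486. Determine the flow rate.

With bottom width b = 9.75 ft and side slope z = 1: A = (b + zy)y = (9.75 + 1×14.2)×14.2 = 340.1 ft²; P = b + 2y√(1+z²) = 9.75 + 2×14.2×1.414 = 49.91 ft.
Hydraulic radius R = A/P = 340.1/49.91 = 6.814 ft.
Manning's equation: Q = (1.486/n) A R^(2/3) S^(1/2) = (1.486/0.037) × 340.1 × 6.814^(2/3) × 0.00046^(1/2) = 1050 ft³/s.

Q = 1050 ft³/s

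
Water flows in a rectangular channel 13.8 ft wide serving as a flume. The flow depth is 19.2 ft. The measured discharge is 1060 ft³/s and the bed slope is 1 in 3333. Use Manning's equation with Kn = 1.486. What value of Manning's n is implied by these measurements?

Flow area A = b·y = 13.8 × 19.2 = 265 ft². Wetted perimeter P = b + 2y = 13.8 + 2×19.2 = 52.2 ft.
Hydraulic radius R = A/P = 265/52.2 = 5.076 ft.
Rearranging Manning's equation: n = (1.486/Q) A R^(2/3) S^(1/2) = (1.486/1060) × 265 × 5.076^(2/3) × √0.0003 = 0.019.

n = 0.019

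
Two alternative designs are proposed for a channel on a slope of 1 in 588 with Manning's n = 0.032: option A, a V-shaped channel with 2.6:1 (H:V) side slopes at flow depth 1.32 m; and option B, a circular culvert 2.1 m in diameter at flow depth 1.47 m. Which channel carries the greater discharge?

Channel A: For a triangular section with side slope z = 2.6: A = zy² = 2.6×1.32² = 4.53 m²; P = 2y√(1+z²) = 2×1.32×2.786 = 7.354 m. Hydraulic radius R = A/P = 4.53/7.354 = 0.616 m. Q_A = (1/0.032)·4.53·0.616^(2/3)·√0.001701 = 4.227 m³/s.
Channel B: For a circular section of diameter D = 2.1 m at depth y = 1.47 m, the central angle is θ = 2 arccos(1 − 2y/D) = 3.965 rad. Then A = (D²/8)(θ − sin θ) = 2.59 m² and P = Dθ/2 = 4.163 m. Hydraulic radius R = A/P = 2.59/4.163 = 0.6221 m. Q_B = (1/0.032)·2.59·0.6221^(2/3)·√0.001701 = 2.432 m³/s.
Q_A = 4.227 m³/s vs Q_B = 2.432 m³/s, so channel A carries more.

channel A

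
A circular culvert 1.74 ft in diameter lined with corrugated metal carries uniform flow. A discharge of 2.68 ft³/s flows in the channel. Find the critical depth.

y_c = 0.594 ft

At critical depth, Q² T / (g A³) = 1, i.e. A³/T = Q²/g = 2.68²/32.2 = 0.2231.
Try y = 0.492 ft: A³/T = 0.1076 — short.
Try y = 0.663 ft: A³/T = 0.341 — over.
Try y = 0.594 ft: A³/T = 0.2233 — close enough.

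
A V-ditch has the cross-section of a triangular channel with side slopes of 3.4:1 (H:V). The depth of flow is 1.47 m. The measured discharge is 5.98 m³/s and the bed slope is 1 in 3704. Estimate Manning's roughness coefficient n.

For a triangular section with side slope z = 3.4: A = zy² = 3.4×1.47² = 7.347 m²; P = 2y√(1+z²) = 2×1.47×3.544 = 10.42 m.
Hydraulic radius R = A/P = 7.347/10.42 = 0.7051 m.
Rearranging Manning's equation: n = (1/Q) A R^(2/3) S^(1/2) = (1/5.98) × 7.347 × 0.7051^(2/3) × √0.00027 = 0.016.

n = 0.016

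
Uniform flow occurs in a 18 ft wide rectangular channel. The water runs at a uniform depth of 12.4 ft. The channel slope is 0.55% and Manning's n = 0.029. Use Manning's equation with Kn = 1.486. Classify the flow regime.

Flow area A = b·y = 18 × 12.4 = 223.2 ft². Wetted perimeter P = b + 2y = 18 + 2×12.4 = 42.8 ft.
Hydraulic radius R = A/P = 223.2/42.8 = 5.215 ft.
V = (1.486/n) R^(2/3) √S = (1.486/0.029) × 5.215^(2/3) × √0.0055 = 11.43 ft/s. Hydraulic depth D_h = A/T = 223.2/18 = 12.4 ft.
Froude number Fr = V/√(g·D_h) = 11.43/√(32.2×12.4) = 0.572, which is less than 1, so the flow is subcritical.

subcritical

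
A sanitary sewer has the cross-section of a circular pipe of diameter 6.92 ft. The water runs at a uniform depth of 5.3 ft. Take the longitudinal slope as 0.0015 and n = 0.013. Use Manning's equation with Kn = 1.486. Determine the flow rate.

Q = 224 ft³/s

For a circular section of diameter D = 6.92 ft at depth y = 5.3 ft, the central angle is θ = 2 arccos(1 − 2y/D) = 4.263 rad. Then A = (D²/8)(θ − sin θ) = 30.91 ft² and P = Dθ/2 = 14.75 ft.
Hydraulic radius R = A/P = 30.91/14.75 = 2.096 ft.
Manning's equation: Q = (1.486/n) A R^(2/3) S^(1/2) = (1.486/0.013) × 30.91 × 2.096^(2/3) × 0.0015^(1/2) = 224 ft³/s.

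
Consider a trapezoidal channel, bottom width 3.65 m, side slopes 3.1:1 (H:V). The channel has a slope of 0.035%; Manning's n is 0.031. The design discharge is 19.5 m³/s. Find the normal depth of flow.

Manning's equation rearranged: A R^(2/3) = nQ / (1·√S) = 0.031 × 19.5 / (√0.00035) = 32.31.
At y = 1.89 m: A R^(2/3) = 19.45 — low.
At y = 2.63 m: A R^(2/3) = 40.56 — high.
At y = 2.38 m: A R^(2/3) = 32.38 — matches.

y_n = 2.38 m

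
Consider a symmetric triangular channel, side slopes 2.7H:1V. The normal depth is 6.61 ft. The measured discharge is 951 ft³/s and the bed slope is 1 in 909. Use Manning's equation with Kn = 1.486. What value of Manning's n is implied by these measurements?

For a triangular section with side slope z = 2.7: A = zy² = 2.7×6.61² = 118 ft²; P = 2y√(1+z²) = 2×6.61×2.879 = 38.06 ft.
Hydraulic radius R = A/P = 118/38.06 = 3.099 ft.
Rearranging Manning's equation: n = (1.486/Q) A R^(2/3) S^(1/2) = (1.486/951) × 118 × 3.099^(2/3) × √0.0011 = 0.013.

n = 0.013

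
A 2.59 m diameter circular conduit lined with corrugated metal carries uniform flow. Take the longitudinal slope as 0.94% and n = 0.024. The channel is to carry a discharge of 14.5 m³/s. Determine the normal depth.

Manning's equation rearranged: A R^(2/3) = nQ / (1·√S) = 0.024 × 14.5 / (√0.0094) = 3.589.
Trying y = 1.72 m: A R^(2/3) = 3.074 — low.
Trying y = 2.14 m: A R^(2/3) = 3.971 — high.
Trying y = 1.94 m: A R^(2/3) = 3.59 — close enough.

y_n = 1.94 m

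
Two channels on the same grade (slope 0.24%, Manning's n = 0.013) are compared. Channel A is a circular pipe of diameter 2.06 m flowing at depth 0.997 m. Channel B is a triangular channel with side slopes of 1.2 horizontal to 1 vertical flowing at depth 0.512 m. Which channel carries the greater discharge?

Channel A: For a circular section of diameter D = 2.06 m at depth y = 0.997 m, the central angle is θ = 2 arccos(1 − 2y/D) = 3.078 rad. Then A = (D²/8)(θ − sin θ) = 1.598 m² and P = Dθ/2 = 3.17 m. Hydraulic radius R = A/P = 1.598/3.17 = 0.5043 m. Q_A = (1/0.013)·1.598·0.5043^(2/3)·√0.0024 = 3.816 m³/s.
Channel B: For a triangular section with side slope z = 1.2: A = zy² = 1.2×0.512² = 0.3146 m²; P = 2y√(1+z²) = 2×0.512×1.562 = 1.6 m. Hydraulic radius R = A/P = 0.3146/1.6 = 0.1967 m. Q_B = (1/0.013)·0.3146·0.1967^(2/3)·√0.0024 = 0.4009 m³/s.
Q_A = 3.816 m³/s vs Q_B = 0.4009 m³/s, so channel A carries more.

channel A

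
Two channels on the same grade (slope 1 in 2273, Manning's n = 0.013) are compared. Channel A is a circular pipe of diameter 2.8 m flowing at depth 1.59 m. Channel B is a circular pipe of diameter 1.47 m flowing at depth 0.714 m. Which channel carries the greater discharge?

Channel A: For a circular section of diameter D = 2.8 m at depth y = 1.59 m, the central angle is θ = 2 arccos(1 − 2y/D) = 3.414 rad. Then A = (D²/8)(θ − sin θ) = 3.609 m² and P = Dθ/2 = 4.779 m. Hydraulic radius R = A/P = 3.609/4.779 = 0.7551 m. Q_A = (1/0.013)·3.609·0.7551^(2/3)·√0.0004399 = 4.829 m³/s.
Channel B: For a circular section of diameter D = 1.47 m at depth y = 0.714 m, the central angle is θ = 2 arccos(1 − 2y/D) = 3.084 rad. Then A = (D²/8)(θ − sin θ) = 0.8177 m² and P = Dθ/2 = 2.267 m. Hydraulic radius R = A/P = 0.8177/2.267 = 0.3607 m. Q_B = (1/0.013)·0.8177·0.3607^(2/3)·√0.0004399 = 0.6685 m³/s.
Q_A = 4.829 m³/s vs Q_B = 0.6685 m³/s, so channel A carries more.

channel A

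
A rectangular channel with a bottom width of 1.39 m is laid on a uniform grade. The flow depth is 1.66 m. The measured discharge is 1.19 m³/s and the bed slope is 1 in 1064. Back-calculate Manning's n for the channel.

Flow area A = b·y = 1.39 × 1.66 = 2.307 m². Wetted perimeter P = b + 2y = 1.39 + 2×1.66 = 4.71 m.
Hydraulic radius R = A/P = 2.307/4.71 = 0.4899 m.
Rearranging Manning's equation: n = (1/Q) A R^(2/3) S^(1/2) = (1/1.19) × 2.307 × 0.4899^(2/3) × √0.0009398 = 0.0369.

n = 0.0369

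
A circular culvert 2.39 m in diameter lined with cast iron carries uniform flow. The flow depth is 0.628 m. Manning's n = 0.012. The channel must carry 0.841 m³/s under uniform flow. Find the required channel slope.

For a circular section of diameter D = 2.39 m at depth y = 0.628 m, the central angle is θ = 2 arccos(1 − 2y/D) = 2.153 rad. Then A = (D²/8)(θ − sin θ) = 0.9407 m² and P = Dθ/2 = 2.573 m.
Hydraulic radius R = A/P = 0.9407/2.573 = 0.3657 m.
From Manning's equation, S = [nQ / (1 A R^(2/3))]² = [0.012 × 0.841 / (1 × 0.9407 × 0.3657^(2/3))]² = 0.00044.

S = 0.00044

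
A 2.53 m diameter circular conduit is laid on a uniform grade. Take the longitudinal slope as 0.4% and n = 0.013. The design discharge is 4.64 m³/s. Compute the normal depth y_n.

y_n = 0.876 m

Manning's equation rearranged: A R^(2/3) = nQ / (1·√S) = 0.013 × 4.64 / (√0.004) = 0.9537.
Try y = 1.02 m: A R^(2/3) = 1.266 — high.
Try y = 0.876 m: A R^(2/3) = 0.9544 — ≈ 0.9537.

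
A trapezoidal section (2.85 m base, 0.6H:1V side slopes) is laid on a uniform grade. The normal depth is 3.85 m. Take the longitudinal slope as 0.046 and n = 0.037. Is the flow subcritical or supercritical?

With bottom width b = 2.85 m and side slope z = 0.6: A = (b + zy)y = (2.85 + 0.6×3.85)×3.85 = 19.87 m²; P = b + 2y√(1+z²) = 2.85 + 2×3.85×1.166 = 11.83 m.
Hydraulic radius R = A/P = 19.87/11.83 = 1.679 m.
V = (1/n) R^(2/3) √S = (1/0.037) × 1.679^(2/3) × √0.046 = 8.19 m/s. Hydraulic depth D_h = A/T = 19.87/7.47 = 2.659 m.
Froude number Fr = V/√(g·D_h) = 8.19/√(9.81×2.659) = 1.6, which is greater than 1, so the flow is supercritical.

supercritical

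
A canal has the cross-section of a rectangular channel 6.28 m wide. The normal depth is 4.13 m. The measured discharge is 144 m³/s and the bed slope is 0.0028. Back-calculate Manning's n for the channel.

Flow area A = b·y = 6.28 × 4.13 = 25.94 m². Wetted perimeter P = b + 2y = 6.28 + 2×4.13 = 14.54 m.
Hydraulic radius R = A/P = 25.94/14.54 = 1.784 m.
Rearranging Manning's equation: n = (1/Q) A R^(2/3) S^(1/2) = (1/144) × 25.94 × 1.784^(2/3) × √0.0028 = 0.014.

n = 0.014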